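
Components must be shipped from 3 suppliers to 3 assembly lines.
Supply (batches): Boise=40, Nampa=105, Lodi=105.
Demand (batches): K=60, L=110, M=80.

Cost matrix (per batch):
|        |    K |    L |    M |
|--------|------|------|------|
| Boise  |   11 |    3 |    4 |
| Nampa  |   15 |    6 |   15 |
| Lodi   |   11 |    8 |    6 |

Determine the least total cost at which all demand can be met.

Optimal allocation:
  Boise to L: 5 batches
  Boise to M: 35 batches
  Nampa to L: 105 batches
  Lodi to K: 60 batches
  Lodi to M: 45 batches
Total cost = 1715.
(Supply check: Boise ships 40; Nampa ships 105; Lodi ships 105.)

1715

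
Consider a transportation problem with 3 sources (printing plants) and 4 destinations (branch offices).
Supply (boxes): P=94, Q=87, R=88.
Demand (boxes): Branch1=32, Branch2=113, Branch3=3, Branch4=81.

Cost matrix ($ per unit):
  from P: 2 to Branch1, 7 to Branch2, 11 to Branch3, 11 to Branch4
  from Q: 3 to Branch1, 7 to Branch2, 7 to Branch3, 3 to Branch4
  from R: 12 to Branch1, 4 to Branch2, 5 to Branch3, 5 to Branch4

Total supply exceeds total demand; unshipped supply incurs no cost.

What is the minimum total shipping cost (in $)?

855

A cheapest plan:
  P–Branch1: 32 × $2 = $64
  P–Branch2: 22 × $7 = $154
  Q–Branch2: 3 × $7 = $21
  Q–Branch3: 3 × $7 = $21
  Q–Branch4: 81 × $3 = $243
  R–Branch2: 88 × $4 = $352
Total = 64 + 154 + 21 + 21 + 243 + 352 = $855.
(Supply check: P ships 54; Q ships 87; R ships 88.)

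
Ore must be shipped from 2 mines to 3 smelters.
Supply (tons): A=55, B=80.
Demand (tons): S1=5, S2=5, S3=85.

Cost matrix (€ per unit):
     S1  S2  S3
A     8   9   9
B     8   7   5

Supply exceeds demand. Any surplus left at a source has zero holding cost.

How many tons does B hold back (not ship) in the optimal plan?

An optimal plan:
  A–S1: 5 tons
  A–S2: 5 tons
  A–S3: 5 tons
  B–S3: 80 tons
Total cost = €530.
B ships 80 of its 80, leaving 0.

0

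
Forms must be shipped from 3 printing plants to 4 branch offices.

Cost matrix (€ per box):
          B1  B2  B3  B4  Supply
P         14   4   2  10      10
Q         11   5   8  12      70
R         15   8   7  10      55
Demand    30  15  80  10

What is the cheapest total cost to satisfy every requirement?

1040

A cheapest plan:
  P to B3: 10 boxes
  Q to B1: 30 boxes
  Q to B2: 15 boxes
  Q to B3: 25 boxes
  R to B3: 45 boxes
  R to B4: 10 boxes
Total cost = €1040.
(Supply check: P ships 10; Q ships 70; R ships 55.)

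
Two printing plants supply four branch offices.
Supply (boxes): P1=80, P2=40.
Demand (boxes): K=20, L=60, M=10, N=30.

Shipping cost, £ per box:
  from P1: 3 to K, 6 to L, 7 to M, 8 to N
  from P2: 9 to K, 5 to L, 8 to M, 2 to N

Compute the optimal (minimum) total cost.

540

One minimum-cost allocation:
  P1->K: 20 boxes
  P1->L: 50 boxes
  P1->M: 10 boxes
  P2->L: 10 boxes
  P2->N: 30 boxes
Total cost = £540.
(Supply check: P1 ships 80; P2 ships 40.)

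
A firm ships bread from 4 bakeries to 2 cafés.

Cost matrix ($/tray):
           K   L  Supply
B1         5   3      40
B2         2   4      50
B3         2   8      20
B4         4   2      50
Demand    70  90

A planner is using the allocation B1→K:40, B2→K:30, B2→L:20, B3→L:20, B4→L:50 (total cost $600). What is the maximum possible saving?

240

Current plan cost = 40·5 + 30·2 + 20·4 + 20·8 + 50·2 = $600.
Optimal plan:
  B1→L: 40 × $3 = $120
  B2→K: 50 × $2 = $100
  B3→K: 20 × $2 = $40
  B4→L: 50 × $2 = $100
Optimal cost = $360.
Saving = 600 − 360 = $240.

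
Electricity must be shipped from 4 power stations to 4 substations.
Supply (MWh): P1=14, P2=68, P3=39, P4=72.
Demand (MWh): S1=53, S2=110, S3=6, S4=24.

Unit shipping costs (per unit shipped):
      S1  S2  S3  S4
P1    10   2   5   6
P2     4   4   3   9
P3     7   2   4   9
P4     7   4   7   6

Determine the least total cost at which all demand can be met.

708

Optimal allocation:
  P1–S2: 14 × 2 = 28
  P2–S1: 53 × 4 = 212
  P2–S2: 9 × 4 = 36
  P2–S3: 6 × 3 = 18
  P3–S2: 39 × 2 = 78
  P4–S2: 48 × 4 = 192
  P4–S4: 24 × 6 = 144
Total = 28 + 212 + 36 + 18 + 78 + 192 + 144 = 708.
(Supply check: P1 ships 14; P2 ships 68; P3 ships 39; P4 ships 72.)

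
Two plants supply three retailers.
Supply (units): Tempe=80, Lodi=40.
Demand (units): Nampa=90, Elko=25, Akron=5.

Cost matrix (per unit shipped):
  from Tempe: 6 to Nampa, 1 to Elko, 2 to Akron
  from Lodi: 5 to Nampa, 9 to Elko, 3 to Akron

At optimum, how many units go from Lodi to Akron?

0

Optimal shipments:
  Tempe to Nampa: 50 × 6 = 300
  Tempe to Elko: 25 × 1 = 25
  Tempe to Akron: 5 × 2 = 10
  Lodi to Nampa: 40 × 5 = 200
Total cost = 535.
The route Lodi→Akron is not used.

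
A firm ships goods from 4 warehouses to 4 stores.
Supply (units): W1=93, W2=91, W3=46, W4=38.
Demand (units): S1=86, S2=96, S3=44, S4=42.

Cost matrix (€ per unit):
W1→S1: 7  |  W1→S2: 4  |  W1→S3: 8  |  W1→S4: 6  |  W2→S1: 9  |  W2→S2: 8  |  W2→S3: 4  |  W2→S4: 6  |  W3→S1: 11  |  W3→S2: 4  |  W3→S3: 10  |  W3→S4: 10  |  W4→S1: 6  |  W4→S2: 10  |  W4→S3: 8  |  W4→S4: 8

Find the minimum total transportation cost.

One minimum-cost allocation:
  W1->S1: 43 × €7 = €301
  W1->S2: 50 × €4 = €200
  W2->S1: 5 × €9 = €45
  W2->S3: 44 × €4 = €176
  W2->S4: 42 × €6 = €252
  W3->S2: 46 × €4 = €184
  W4->S1: 38 × €6 = €228
Total = 301 + 200 + 45 + 176 + 252 + 184 + 228 = €1386.
(Supply check: W1 ships 93; W2 ships 91; W3 ships 46; W4 ships 38.)

1386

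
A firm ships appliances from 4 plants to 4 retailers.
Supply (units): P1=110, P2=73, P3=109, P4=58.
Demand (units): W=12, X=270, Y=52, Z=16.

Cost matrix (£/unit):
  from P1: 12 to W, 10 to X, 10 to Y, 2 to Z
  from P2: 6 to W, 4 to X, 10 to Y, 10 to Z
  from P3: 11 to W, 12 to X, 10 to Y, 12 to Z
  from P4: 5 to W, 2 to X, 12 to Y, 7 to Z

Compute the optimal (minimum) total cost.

2572

A cheapest plan:
  P1 to X: 94 × £10 = £940
  P1 to Z: 16 × £2 = £32
  P2 to X: 73 × £4 = £292
  P3 to W: 12 × £11 = £132
  P3 to X: 45 × £12 = £540
  P3 to Y: 52 × £10 = £520
  P4 to X: 58 × £2 = £116
Total = 940 + 32 + 292 + 132 + 540 + 520 + 116 = £2572.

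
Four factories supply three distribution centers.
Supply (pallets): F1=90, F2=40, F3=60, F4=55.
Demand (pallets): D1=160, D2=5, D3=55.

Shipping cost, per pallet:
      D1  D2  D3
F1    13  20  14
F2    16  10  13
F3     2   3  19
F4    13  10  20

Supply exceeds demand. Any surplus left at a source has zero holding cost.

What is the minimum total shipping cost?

Optimal allocation:
  F1 to D1: 75 × 13 = 975
  F1 to D3: 15 × 14 = 210
  F2 to D3: 40 × 13 = 520
  F3 to D1: 60 × 2 = 120
  F4 to D1: 25 × 13 = 325
  F4 to D2: 5 × 10 = 50
Total = 975 + 210 + 520 + 120 + 325 + 50 = 2200.
(Supply check: F1 ships 90; F2 ships 40; F3 ships 60; F4 ships 30.)

2200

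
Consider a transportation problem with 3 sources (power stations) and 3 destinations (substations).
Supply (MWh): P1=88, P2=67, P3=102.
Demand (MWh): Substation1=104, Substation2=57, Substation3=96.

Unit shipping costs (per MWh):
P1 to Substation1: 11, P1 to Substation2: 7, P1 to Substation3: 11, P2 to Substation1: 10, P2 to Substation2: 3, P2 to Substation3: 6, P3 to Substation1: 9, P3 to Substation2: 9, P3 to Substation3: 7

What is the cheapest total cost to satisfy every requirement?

1945

Optimal allocation:
  P1→Substation1: 88 × 11 = 968
  P2→Substation2: 57 × 3 = 171
  P2→Substation3: 10 × 6 = 60
  P3→Substation1: 16 × 9 = 144
  P3→Substation3: 86 × 7 = 602
Total = 968 + 171 + 60 + 144 + 602 = 1945.
(Supply check: P1 ships 88; P2 ships 67; P3 ships 102.)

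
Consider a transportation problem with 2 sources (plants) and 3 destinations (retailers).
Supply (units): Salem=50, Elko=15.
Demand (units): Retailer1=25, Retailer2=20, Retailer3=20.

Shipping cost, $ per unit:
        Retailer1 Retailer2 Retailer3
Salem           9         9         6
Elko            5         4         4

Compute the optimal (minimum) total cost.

A cheapest plan:
  Salem–Retailer1: 25 × $9 = $225
  Salem–Retailer2: 5 × $9 = $45
  Salem–Retailer3: 20 × $6 = $120
  Elko–Retailer2: 15 × $4 = $60
Total = 225 + 45 + 120 + 60 = $450.

450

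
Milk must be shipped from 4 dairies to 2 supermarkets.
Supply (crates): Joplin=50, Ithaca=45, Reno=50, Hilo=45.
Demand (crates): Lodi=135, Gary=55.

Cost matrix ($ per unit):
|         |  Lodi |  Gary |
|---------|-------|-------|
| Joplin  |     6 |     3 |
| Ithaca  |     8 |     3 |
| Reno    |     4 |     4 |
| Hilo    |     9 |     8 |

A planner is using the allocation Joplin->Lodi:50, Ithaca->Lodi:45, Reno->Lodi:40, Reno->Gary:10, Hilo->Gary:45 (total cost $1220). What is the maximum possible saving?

210

Current plan cost = 50·6 + 45·8 + 40·4 + 10·4 + 45·8 = $1220.
Optimal plan:
  Joplin→Lodi: 40 × $6 = $240
  Joplin→Gary: 10 × $3 = $30
  Ithaca→Gary: 45 × $3 = $135
  Reno→Lodi: 50 × $4 = $200
  Hilo→Lodi: 45 × $9 = $405
Optimal cost = $1010.
Saving = 1220 − 1010 = $210.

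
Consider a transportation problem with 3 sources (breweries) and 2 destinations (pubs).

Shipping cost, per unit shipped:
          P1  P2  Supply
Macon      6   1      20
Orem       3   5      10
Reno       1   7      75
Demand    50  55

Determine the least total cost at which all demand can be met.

Optimal allocation:
  Macon→P2: 20 × 1 = 20
  Orem→P2: 10 × 5 = 50
  Reno→P1: 50 × 1 = 50
  Reno→P2: 25 × 7 = 175
Total = 20 + 50 + 50 + 175 = 295.
(Supply check: Macon ships 20; Orem ships 10; Reno ships 75.)

295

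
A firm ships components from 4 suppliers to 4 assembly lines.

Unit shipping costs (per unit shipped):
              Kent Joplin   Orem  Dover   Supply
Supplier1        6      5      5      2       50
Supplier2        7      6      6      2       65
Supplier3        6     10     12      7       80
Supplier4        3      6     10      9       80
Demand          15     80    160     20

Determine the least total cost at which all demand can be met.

1890

A cheapest plan:
  Supplier1->Orem: 50 × 5 = 250
  Supplier2->Orem: 65 × 6 = 390
  Supplier3->Kent: 15 × 6 = 90
  Supplier3->Orem: 45 × 12 = 540
  Supplier3->Dover: 20 × 7 = 140
  Supplier4->Joplin: 80 × 6 = 480
Total = 250 + 390 + 90 + 540 + 140 + 480 = 1890.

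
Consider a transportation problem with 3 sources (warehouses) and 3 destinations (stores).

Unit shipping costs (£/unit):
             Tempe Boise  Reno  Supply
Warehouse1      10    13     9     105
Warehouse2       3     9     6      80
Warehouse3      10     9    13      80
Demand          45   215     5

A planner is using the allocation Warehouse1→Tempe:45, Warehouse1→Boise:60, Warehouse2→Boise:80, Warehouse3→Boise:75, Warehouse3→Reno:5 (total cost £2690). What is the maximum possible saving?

175

Current plan cost = 45·10 + 60·13 + 80·9 + 75·9 + 5·13 = £2690.
Optimal plan:
  Warehouse1→Boise: 100 × £13 = £1300
  Warehouse1→Reno: 5 × £9 = £45
  Warehouse2→Tempe: 45 × £3 = £135
  Warehouse2→Boise: 35 × £9 = £315
  Warehouse3→Boise: 80 × £9 = £720
Optimal cost = £2515.
Saving = 2690 − 2515 = £175.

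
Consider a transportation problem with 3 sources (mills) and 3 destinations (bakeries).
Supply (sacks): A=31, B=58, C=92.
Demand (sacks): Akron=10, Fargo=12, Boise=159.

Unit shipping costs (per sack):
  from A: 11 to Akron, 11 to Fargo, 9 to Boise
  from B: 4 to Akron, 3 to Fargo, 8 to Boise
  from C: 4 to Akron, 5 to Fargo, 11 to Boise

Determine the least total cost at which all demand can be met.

An optimal shipping plan:
  A→Boise: 31 sacks
  B→Boise: 58 sacks
  C→Akron: 10 sacks
  C→Fargo: 12 sacks
  C→Boise: 70 sacks
Total cost = 1613.
(Supply check: A ships 31; B ships 58; C ships 92.)

1613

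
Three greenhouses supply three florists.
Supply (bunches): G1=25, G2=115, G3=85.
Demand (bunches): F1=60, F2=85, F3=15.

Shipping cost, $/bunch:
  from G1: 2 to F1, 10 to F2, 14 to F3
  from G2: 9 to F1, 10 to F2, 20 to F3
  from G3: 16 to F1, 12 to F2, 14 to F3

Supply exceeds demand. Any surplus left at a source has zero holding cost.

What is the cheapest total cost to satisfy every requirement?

1435

Optimal allocation:
  G1 to F1: 25 × $2 = $50
  G2 to F1: 35 × $9 = $315
  G2 to F2: 80 × $10 = $800
  G3 to F2: 5 × $12 = $60
  G3 to F3: 15 × $14 = $210
Total = 50 + 315 + 800 + 60 + 210 = $1435.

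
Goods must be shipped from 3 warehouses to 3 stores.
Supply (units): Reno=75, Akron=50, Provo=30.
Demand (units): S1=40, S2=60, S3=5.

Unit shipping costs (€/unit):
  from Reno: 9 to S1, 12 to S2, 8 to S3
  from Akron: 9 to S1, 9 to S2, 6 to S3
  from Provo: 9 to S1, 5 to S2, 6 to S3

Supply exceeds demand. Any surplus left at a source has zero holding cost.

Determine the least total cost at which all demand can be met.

810

An optimal shipping plan:
  Reno to S1: 25 × €9 = €225
  Akron to S1: 15 × €9 = €135
  Akron to S2: 30 × €9 = €270
  Akron to S3: 5 × €6 = €30
  Provo to S2: 30 × €5 = €150
Total = 225 + 135 + 270 + 30 + 150 = €810.
(Supply check: Reno ships 25; Akron ships 50; Provo ships 30.)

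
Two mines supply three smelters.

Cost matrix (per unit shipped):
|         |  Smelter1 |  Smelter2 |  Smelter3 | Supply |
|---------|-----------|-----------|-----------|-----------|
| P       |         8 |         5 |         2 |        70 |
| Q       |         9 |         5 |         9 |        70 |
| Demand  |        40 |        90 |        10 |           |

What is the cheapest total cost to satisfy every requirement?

An optimal shipping plan:
  P–Smelter1: 40 × 8 = 320
  P–Smelter2: 20 × 5 = 100
  P–Smelter3: 10 × 2 = 20
  Q–Smelter2: 70 × 5 = 350
Total = 320 + 100 + 20 + 350 = 790.
(Supply check: P ships 70; Q ships 70.)

790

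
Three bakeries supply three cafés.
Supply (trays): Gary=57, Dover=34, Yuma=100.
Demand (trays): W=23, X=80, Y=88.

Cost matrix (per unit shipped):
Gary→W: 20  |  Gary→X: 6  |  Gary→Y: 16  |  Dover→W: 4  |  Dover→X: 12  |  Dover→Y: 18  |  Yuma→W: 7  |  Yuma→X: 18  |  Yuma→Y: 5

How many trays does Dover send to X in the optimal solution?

23

The minimum-cost plan:
  Gary→X: 57 × 6 = 342
  Dover→W: 11 × 4 = 44
  Dover→X: 23 × 12 = 276
  Yuma→W: 12 × 7 = 84
  Yuma→Y: 88 × 5 = 440
Total cost = 1186.
So Dover→X carries 23 trays.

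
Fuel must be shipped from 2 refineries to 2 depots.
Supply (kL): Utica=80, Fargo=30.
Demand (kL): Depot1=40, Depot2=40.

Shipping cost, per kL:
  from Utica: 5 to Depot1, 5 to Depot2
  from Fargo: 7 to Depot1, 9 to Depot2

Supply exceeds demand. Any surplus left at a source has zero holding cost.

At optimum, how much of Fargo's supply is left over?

30

An optimal plan:
  Utica–Depot1: 40 × 5 = 200
  Utica–Depot2: 40 × 5 = 200
Total cost = 400.
Fargo ships 0 of its 30, leaving 30.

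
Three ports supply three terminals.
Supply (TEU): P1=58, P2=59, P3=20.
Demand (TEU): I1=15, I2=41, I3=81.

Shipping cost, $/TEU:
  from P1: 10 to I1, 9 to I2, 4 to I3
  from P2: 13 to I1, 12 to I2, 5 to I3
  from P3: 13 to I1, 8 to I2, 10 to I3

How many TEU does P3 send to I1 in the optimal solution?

0

The minimum-cost plan:
  P1 to I1: 15 × $10 = $150
  P1 to I2: 21 × $9 = $189
  P1 to I3: 22 × $4 = $88
  P2 to I3: 59 × $5 = $295
  P3 to I2: 20 × $8 = $160
Total cost = $882.
The route P3→I1 is not used.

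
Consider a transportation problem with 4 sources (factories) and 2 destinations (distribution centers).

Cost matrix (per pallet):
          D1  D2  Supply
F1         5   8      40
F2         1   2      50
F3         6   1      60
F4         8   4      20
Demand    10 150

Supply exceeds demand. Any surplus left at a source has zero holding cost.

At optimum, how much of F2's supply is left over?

0

Minimum-cost shipments:
  F1–D1: 10 × 5 = 50
  F1–D2: 20 × 8 = 160
  F2–D2: 50 × 2 = 100
  F3–D2: 60 × 1 = 60
  F4–D2: 20 × 4 = 80
Total cost = 450.
F2 ships 50 of its 50, leaving 0.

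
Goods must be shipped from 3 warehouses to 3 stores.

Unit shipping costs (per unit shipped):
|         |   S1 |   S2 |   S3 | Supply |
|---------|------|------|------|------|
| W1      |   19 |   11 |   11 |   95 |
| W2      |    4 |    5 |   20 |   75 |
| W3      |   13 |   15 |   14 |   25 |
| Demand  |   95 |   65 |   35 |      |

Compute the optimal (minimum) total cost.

A cheapest plan:
  W1–S2: 60 units
  W1–S3: 35 units
  W2–S1: 70 units
  W2–S2: 5 units
  W3–S1: 25 units
Total cost = 1675.

1675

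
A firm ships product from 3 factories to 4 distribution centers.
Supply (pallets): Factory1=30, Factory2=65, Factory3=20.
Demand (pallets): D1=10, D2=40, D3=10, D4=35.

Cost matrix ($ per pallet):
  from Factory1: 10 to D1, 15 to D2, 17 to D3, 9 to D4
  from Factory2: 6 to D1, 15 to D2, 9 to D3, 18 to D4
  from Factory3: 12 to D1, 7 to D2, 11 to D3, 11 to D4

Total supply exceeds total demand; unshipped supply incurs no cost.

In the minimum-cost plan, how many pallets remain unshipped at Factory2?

20

Minimum-cost shipments:
  Factory1 to D4: 30 pallets
  Factory2 to D1: 10 pallets
  Factory2 to D2: 20 pallets
  Factory2 to D3: 10 pallets
  Factory2 to D4: 5 pallets
  Factory3 to D2: 20 pallets
Total cost = $950.
Factory2 ships 45 of its 65, leaving 20.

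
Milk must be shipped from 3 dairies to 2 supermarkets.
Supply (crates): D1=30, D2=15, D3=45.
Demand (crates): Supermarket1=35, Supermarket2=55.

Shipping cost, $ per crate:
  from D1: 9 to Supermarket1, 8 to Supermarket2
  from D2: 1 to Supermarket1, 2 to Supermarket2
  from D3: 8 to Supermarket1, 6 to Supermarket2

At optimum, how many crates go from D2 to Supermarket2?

0

Solving gives:
  D1 to Supermarket1: 20 × $9 = $180
  D1 to Supermarket2: 10 × $8 = $80
  D2 to Supermarket1: 15 × $1 = $15
  D3 to Supermarket2: 45 × $6 = $270
Total cost = $545.
The route D2→Supermarket2 is not used.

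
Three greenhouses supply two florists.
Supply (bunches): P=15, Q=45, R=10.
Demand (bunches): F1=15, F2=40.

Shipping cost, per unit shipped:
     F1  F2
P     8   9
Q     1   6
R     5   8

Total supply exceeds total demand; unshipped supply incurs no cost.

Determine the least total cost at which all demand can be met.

An optimal shipping plan:
  Q to F1: 15 bunches
  Q to F2: 30 bunches
  R to F2: 10 bunches
Total cost = 275.
(Supply check: P ships 0; Q ships 45; R ships 10.)

275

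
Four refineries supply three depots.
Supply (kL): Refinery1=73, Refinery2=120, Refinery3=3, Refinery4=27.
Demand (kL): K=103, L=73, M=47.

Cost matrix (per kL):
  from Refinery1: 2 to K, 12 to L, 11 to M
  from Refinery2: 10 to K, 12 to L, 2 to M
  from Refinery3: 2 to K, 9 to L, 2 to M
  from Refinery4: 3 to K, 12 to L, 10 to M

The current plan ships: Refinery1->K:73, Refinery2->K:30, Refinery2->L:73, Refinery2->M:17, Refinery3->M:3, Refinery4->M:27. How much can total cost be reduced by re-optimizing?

Current plan cost = 73·2 + 30·10 + 73·12 + 17·2 + 3·2 + 27·10 = 1632.
Optimal plan:
  Refinery1→K: 73 × 2 = 146
  Refinery2→L: 73 × 12 = 876
  Refinery2→M: 47 × 2 = 94
  Refinery3→K: 3 × 2 = 6
  Refinery4→K: 27 × 3 = 81
Optimal cost = 1203.
Saving = 1632 − 1203 = 429.

429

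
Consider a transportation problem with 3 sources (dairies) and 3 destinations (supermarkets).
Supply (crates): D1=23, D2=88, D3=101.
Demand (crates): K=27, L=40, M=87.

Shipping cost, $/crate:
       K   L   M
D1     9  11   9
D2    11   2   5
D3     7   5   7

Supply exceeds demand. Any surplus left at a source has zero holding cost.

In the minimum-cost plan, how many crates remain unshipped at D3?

35

An optimal plan:
  D2 to L: 40 × $2 = $80
  D2 to M: 48 × $5 = $240
  D3 to K: 27 × $7 = $189
  D3 to M: 39 × $7 = $273
Total cost = $782.
D3 ships 66 of its 101, leaving 35.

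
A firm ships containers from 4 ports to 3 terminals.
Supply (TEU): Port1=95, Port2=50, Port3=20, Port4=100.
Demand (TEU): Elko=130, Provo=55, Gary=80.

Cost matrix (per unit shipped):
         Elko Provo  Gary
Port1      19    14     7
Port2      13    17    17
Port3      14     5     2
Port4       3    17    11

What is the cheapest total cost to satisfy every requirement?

1900

Optimal allocation:
  Port1 to Provo: 15 × 14 = 210
  Port1 to Gary: 80 × 7 = 560
  Port2 to Elko: 30 × 13 = 390
  Port2 to Provo: 20 × 17 = 340
  Port3 to Provo: 20 × 5 = 100
  Port4 to Elko: 100 × 3 = 300
Total = 210 + 560 + 390 + 340 + 100 + 300 = 1900.
(Supply check: Port1 ships 95; Port2 ships 50; Port3 ships 20; Port4 ships 100.)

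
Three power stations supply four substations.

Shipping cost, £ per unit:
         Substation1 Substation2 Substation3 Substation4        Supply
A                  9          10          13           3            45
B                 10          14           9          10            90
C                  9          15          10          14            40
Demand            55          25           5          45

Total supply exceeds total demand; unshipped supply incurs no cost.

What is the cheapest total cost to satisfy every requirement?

1040

An optimal shipping plan:
  A to Substation4: 45 × £3 = £135
  B to Substation1: 15 × £10 = £150
  B to Substation2: 25 × £14 = £350
  B to Substation3: 5 × £9 = £45
  C to Substation1: 40 × £9 = £360
Total = 135 + 150 + 350 + 45 + 360 = £1040.
(Supply check: A ships 45; B ships 45; C ships 40.)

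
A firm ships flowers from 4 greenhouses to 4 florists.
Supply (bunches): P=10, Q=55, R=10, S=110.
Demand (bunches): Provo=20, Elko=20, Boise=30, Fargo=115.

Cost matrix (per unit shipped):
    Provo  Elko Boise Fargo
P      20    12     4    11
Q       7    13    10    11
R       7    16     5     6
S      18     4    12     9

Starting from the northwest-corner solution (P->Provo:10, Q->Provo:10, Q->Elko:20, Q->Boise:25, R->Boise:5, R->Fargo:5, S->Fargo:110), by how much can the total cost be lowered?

Current plan cost = 10·20 + 10·7 + 20·13 + 25·10 + 5·5 + 5·6 + 110·9 = 1825.
Optimal plan:
  P→Boise: 10 × 4 = 40
  Q→Provo: 20 × 7 = 140
  Q→Boise: 10 × 10 = 100
  Q→Fargo: 25 × 11 = 275
  R→Boise: 10 × 5 = 50
  S→Elko: 20 × 4 = 80
  S→Fargo: 90 × 9 = 810
Optimal cost = 1495.
Saving = 1825 − 1495 = 330.

330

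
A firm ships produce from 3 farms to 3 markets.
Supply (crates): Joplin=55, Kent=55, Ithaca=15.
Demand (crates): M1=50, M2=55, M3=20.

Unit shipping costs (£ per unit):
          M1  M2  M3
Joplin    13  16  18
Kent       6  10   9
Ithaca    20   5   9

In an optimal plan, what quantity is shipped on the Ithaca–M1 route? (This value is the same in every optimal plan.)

0

Optimal shipments:
  Joplin→M1: 15 crates
  Joplin→M2: 40 crates
  Kent→M1: 35 crates
  Kent→M3: 20 crates
  Ithaca→M2: 15 crates
Total cost = £1300.
The route Ithaca→M1 is not used.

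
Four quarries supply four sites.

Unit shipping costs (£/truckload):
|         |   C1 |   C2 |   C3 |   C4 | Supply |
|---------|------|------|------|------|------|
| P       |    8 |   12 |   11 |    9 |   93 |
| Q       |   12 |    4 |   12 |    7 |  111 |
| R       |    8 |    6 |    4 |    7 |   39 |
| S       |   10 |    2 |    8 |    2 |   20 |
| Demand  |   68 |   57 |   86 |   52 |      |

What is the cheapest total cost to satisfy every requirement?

One minimum-cost allocation:
  P->C1: 68 × £8 = £544
  P->C3: 25 × £11 = £275
  Q->C2: 57 × £4 = £228
  Q->C3: 22 × £12 = £264
  Q->C4: 32 × £7 = £224
  R->C3: 39 × £4 = £156
  S->C4: 20 × £2 = £40
Total = 544 + 275 + 228 + 264 + 224 + 156 + 40 = £1731.
(Supply check: P ships 93; Q ships 111; R ships 39; S ships 20.)

1731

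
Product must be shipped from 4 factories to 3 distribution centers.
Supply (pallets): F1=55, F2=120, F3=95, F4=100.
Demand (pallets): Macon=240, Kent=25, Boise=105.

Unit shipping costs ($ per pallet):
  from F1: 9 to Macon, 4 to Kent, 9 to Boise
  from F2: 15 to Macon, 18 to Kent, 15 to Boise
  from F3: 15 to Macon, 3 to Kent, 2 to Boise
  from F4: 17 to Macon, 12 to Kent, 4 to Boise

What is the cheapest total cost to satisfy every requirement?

3755

A cheapest plan:
  F1–Macon: 55 × $9 = $495
  F2–Macon: 120 × $15 = $1800
  F3–Macon: 65 × $15 = $975
  F3–Kent: 25 × $3 = $75
  F3–Boise: 5 × $2 = $10
  F4–Boise: 100 × $4 = $400
Total = 495 + 1800 + 975 + 75 + 10 + 400 = $3755.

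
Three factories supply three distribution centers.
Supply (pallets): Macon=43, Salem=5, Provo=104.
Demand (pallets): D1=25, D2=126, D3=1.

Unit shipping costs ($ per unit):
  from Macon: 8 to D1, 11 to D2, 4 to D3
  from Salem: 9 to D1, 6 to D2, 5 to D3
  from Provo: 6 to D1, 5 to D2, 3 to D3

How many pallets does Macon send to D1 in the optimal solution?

25

Solving gives:
  Macon–D1: 25 × $8 = $200
  Macon–D2: 17 × $11 = $187
  Macon–D3: 1 × $4 = $4
  Salem–D2: 5 × $6 = $30
  Provo–D2: 104 × $5 = $520
Total cost = $941.
So Macon→D1 carries 25 pallets.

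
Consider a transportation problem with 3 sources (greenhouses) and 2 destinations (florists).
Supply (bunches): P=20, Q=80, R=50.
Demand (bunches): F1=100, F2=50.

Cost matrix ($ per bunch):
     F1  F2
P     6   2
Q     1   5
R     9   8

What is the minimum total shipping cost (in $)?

540

One minimum-cost allocation:
  P->F2: 20 × $2 = $40
  Q->F1: 80 × $1 = $80
  R->F1: 20 × $9 = $180
  R->F2: 30 × $8 = $240
Total = 40 + 80 + 180 + 240 = $540.
(Supply check: P ships 20; Q ships 80; R ships 50.)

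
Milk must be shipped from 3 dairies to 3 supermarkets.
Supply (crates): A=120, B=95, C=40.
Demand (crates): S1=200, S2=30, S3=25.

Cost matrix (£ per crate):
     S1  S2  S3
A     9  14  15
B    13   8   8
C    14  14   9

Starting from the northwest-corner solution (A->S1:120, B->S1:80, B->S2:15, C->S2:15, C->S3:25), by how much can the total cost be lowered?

75

Current plan cost = 120·9 + 80·13 + 15·8 + 15·14 + 25·9 = £2675.
Optimal plan:
  A->S1: 120 × £9 = £1080
  B->S1: 40 × £13 = £520
  B->S2: 30 × £8 = £240
  B->S3: 25 × £8 = £200
  C->S1: 40 × £14 = £560
Optimal cost = £2600.
Saving = 2675 − 2600 = £75.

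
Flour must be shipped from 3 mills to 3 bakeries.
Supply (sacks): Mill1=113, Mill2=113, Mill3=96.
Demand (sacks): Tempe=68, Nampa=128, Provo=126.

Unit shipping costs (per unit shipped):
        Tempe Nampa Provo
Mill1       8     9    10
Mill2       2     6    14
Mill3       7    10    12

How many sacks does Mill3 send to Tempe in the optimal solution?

0

The minimum-cost plan:
  Mill1 to Provo: 113 × 10 = 1130
  Mill2 to Tempe: 68 × 2 = 136
  Mill2 to Nampa: 45 × 6 = 270
  Mill3 to Nampa: 83 × 10 = 830
  Mill3 to Provo: 13 × 12 = 156
Total cost = 2522.
The route Mill3→Tempe is not used.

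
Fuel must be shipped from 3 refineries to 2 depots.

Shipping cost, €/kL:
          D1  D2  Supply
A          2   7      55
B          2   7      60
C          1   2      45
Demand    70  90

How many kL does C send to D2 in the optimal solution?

45

The minimum-cost plan:
  A to D1: 55 kL
  B to D1: 15 kL
  B to D2: 45 kL
  C to D2: 45 kL
Total cost = €545.
So C→D2 carries 45 kL.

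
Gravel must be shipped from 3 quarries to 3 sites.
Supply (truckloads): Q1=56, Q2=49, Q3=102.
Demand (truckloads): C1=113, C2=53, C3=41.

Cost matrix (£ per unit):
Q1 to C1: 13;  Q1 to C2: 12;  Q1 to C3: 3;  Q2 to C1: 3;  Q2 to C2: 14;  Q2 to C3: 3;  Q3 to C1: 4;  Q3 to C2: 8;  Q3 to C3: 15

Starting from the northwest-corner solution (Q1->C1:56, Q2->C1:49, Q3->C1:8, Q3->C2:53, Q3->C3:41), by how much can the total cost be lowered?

Current plan cost = 56·13 + 49·3 + 8·4 + 53·8 + 41·15 = £1946.
Optimal plan:
  Q1->C2: 15 truckloads
  Q1->C3: 41 truckloads
  Q2->C1: 49 truckloads
  Q3->C1: 64 truckloads
  Q3->C2: 38 truckloads
Optimal cost = £1010.
Saving = 1946 − 1010 = £936.

936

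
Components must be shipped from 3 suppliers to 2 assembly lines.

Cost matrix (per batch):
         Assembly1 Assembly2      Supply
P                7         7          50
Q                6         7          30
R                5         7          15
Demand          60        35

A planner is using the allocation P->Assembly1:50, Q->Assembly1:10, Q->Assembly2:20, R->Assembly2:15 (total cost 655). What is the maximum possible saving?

Current plan cost = 50·7 + 10·6 + 20·7 + 15·7 = 655.
Optimal plan:
  P→Assembly1: 15 × 7 = 105
  P→Assembly2: 35 × 7 = 245
  Q→Assembly1: 30 × 6 = 180
  R→Assembly1: 15 × 5 = 75
Optimal cost = 605.
Saving = 655 − 605 = 50.

50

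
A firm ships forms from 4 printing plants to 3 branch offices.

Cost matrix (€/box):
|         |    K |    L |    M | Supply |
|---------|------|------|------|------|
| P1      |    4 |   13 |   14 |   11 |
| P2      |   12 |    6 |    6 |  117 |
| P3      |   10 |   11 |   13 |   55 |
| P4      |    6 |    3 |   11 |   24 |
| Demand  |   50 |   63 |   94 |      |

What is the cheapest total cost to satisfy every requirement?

1384

One minimum-cost allocation:
  P1 to K: 11 boxes
  P2 to L: 23 boxes
  P2 to M: 94 boxes
  P3 to K: 39 boxes
  P3 to L: 16 boxes
  P4 to L: 24 boxes
Total cost = €1384.
(Supply check: P1 ships 11; P2 ships 117; P3 ships 55; P4 ships 24.)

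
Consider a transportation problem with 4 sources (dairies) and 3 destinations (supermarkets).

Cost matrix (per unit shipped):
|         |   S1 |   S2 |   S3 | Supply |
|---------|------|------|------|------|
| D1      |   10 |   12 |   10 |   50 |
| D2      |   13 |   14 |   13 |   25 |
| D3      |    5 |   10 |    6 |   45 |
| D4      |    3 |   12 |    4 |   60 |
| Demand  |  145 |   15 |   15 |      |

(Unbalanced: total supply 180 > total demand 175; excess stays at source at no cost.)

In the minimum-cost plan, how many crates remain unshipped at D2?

An optimal plan:
  D1→S1: 35 × 10 = 350
  D1→S3: 15 × 10 = 150
  D2→S1: 5 × 13 = 65
  D2→S2: 15 × 14 = 210
  D3→S1: 45 × 5 = 225
  D4→S1: 60 × 3 = 180
Total cost = 1180.
D2 ships 20 of its 25, leaving 5.

5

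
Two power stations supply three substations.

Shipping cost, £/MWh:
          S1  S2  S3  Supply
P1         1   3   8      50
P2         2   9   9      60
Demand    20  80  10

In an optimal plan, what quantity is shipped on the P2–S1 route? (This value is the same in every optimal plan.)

20

The minimum-cost plan:
  P1–S2: 50 × £3 = £150
  P2–S1: 20 × £2 = £40
  P2–S2: 30 × £9 = £270
  P2–S3: 10 × £9 = £90
Total cost = £550.
So P2→S1 carries 20 MWh.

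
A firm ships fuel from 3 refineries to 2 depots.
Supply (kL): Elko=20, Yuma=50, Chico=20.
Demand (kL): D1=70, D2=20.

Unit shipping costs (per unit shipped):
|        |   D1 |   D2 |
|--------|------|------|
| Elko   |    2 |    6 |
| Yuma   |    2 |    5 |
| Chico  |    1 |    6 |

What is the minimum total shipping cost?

220

A cheapest plan:
  Elko->D1: 20 × 2 = 40
  Yuma->D1: 30 × 2 = 60
  Yuma->D2: 20 × 5 = 100
  Chico->D1: 20 × 1 = 20
Total = 40 + 60 + 100 + 20 = 220.
(Supply check: Elko ships 20; Yuma ships 50; Chico ships 20.)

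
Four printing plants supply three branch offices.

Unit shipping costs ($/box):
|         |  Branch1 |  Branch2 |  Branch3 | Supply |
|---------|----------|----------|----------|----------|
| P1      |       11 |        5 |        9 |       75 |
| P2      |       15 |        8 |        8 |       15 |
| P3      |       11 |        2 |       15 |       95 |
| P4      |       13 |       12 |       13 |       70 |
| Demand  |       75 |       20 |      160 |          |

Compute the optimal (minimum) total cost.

Optimal allocation:
  P1->Branch3: 75 × $9 = $675
  P2->Branch3: 15 × $8 = $120
  P3->Branch1: 75 × $11 = $825
  P3->Branch2: 20 × $2 = $40
  P4->Branch3: 70 × $13 = $910
Total = 675 + 120 + 825 + 40 + 910 = $2570.

2570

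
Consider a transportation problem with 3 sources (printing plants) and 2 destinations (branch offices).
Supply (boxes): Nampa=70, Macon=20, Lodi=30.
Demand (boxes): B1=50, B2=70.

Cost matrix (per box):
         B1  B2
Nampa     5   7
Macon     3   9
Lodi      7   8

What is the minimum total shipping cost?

730

An optimal shipping plan:
  Nampa→B1: 30 boxes
  Nampa→B2: 40 boxes
  Macon→B1: 20 boxes
  Lodi→B2: 30 boxes
Total cost = 730.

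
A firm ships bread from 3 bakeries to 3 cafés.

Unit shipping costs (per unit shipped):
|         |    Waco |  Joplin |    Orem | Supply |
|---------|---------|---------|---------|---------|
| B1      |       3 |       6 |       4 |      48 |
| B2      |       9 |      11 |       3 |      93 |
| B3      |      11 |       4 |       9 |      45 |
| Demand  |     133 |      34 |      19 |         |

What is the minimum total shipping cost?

1124

A cheapest plan:
  B1 to Waco: 48 × 3 = 144
  B2 to Waco: 74 × 9 = 666
  B2 to Orem: 19 × 3 = 57
  B3 to Waco: 11 × 11 = 121
  B3 to Joplin: 34 × 4 = 136
Total = 144 + 666 + 57 + 121 + 136 = 1124.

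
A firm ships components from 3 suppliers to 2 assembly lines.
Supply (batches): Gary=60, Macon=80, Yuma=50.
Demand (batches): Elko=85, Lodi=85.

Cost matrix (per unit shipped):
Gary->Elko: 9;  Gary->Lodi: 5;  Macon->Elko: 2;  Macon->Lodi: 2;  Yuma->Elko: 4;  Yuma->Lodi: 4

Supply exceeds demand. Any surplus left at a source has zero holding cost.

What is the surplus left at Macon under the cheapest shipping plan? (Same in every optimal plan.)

0

Minimum-cost shipments:
  Gary–Lodi: 40 × 5 = 200
  Macon–Elko: 35 × 2 = 70
  Macon–Lodi: 45 × 2 = 90
  Yuma–Elko: 50 × 4 = 200
Total cost = 560.
Macon ships 80 of its 80, leaving 0.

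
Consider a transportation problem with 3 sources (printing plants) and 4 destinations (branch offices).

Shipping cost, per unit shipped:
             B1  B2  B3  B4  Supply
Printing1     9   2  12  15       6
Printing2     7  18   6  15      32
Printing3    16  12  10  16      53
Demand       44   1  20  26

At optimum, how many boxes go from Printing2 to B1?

32

Optimal shipments:
  Printing1–B1: 5 × 9 = 45
  Printing1–B2: 1 × 2 = 2
  Printing2–B1: 32 × 7 = 224
  Printing3–B1: 7 × 16 = 112
  Printing3–B3: 20 × 10 = 200
  Printing3–B4: 26 × 16 = 416
Total cost = 999.
So Printing2→B1 carries 32 boxes.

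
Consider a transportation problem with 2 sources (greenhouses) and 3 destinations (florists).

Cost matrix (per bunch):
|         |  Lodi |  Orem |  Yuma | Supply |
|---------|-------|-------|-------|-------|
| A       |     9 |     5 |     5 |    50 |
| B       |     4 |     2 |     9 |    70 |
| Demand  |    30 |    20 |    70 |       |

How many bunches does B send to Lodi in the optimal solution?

Optimal shipments:
  A->Yuma: 50 bunches
  B->Lodi: 30 bunches
  B->Orem: 20 bunches
  B->Yuma: 20 bunches
Total cost = 590.
So B→Lodi carries 30 bunches.

30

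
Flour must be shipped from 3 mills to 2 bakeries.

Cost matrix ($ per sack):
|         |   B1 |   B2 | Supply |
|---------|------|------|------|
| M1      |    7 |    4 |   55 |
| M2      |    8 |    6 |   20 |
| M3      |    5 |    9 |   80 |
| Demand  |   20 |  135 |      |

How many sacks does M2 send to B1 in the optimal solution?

Optimal shipments:
  M1→B2: 55 × $4 = $220
  M2→B2: 20 × $6 = $120
  M3→B1: 20 × $5 = $100
  M3→B2: 60 × $9 = $540
Total cost = $980.
The route M2→B1 is not used.

0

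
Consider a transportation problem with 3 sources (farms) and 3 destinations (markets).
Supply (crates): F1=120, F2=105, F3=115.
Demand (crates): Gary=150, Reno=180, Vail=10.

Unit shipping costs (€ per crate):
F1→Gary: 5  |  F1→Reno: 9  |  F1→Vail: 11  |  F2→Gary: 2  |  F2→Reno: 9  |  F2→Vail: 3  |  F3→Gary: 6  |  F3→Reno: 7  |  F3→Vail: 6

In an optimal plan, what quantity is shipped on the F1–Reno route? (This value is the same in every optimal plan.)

Optimal shipments:
  F1→Gary: 55 × €5 = €275
  F1→Reno: 65 × €9 = €585
  F2→Gary: 95 × €2 = €190
  F2→Vail: 10 × €3 = €30
  F3→Reno: 115 × €7 = €805
Total cost = €1885.
So F1→Reno carries 65 crates.

65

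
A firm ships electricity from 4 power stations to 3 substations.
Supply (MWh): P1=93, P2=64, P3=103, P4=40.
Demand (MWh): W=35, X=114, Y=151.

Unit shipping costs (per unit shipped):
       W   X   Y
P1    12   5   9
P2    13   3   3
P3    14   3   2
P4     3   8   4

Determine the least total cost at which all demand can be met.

One minimum-cost allocation:
  P1->X: 93 × 5 = 465
  P2->X: 21 × 3 = 63
  P2->Y: 43 × 3 = 129
  P3->Y: 103 × 2 = 206
  P4->W: 35 × 3 = 105
  P4->Y: 5 × 4 = 20
Total = 465 + 63 + 129 + 206 + 105 + 20 = 988.
(Supply check: P1 ships 93; P2 ships 64; P3 ships 103; P4 ships 40.)

988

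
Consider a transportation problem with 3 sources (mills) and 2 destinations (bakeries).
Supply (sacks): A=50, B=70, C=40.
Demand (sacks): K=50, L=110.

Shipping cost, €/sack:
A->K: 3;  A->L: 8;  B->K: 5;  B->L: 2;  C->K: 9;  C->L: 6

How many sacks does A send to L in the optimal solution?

Optimal shipments:
  A to K: 50 × €3 = €150
  B to L: 70 × €2 = €140
  C to L: 40 × €6 = €240
Total cost = €530.
The route A→L is not used.

0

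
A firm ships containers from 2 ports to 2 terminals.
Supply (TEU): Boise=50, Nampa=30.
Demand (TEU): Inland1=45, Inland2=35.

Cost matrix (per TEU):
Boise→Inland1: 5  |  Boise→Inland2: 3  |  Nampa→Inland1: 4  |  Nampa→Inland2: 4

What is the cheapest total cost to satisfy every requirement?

A cheapest plan:
  Boise to Inland1: 15 TEU
  Boise to Inland2: 35 TEU
  Nampa to Inland1: 30 TEU
Total cost = 300.
(Supply check: Boise ships 50; Nampa ships 30.)

300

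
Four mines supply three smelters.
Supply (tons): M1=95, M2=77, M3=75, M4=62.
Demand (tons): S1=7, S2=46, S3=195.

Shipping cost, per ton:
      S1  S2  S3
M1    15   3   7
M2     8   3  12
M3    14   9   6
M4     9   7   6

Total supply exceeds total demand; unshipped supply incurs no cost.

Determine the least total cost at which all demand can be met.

1422

Optimal allocation:
  M1->S2: 37 × 3 = 111
  M1->S3: 58 × 7 = 406
  M2->S1: 7 × 8 = 56
  M2->S2: 9 × 3 = 27
  M3->S3: 75 × 6 = 450
  M4->S3: 62 × 6 = 372
Total = 111 + 406 + 56 + 27 + 450 + 372 = 1422.
(Supply check: M1 ships 95; M2 ships 16; M3 ships 75; M4 ships 62.)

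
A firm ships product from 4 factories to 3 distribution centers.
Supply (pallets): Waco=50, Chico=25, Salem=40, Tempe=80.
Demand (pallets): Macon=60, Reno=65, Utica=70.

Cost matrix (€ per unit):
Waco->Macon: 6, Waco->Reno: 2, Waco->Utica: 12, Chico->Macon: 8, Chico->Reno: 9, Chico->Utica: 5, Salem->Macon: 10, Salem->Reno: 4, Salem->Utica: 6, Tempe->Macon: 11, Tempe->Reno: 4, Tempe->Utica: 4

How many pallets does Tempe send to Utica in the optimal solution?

70

Solving gives:
  Waco–Macon: 35 × €6 = €210
  Waco–Reno: 15 × €2 = €30
  Chico–Macon: 25 × €8 = €200
  Salem–Reno: 40 × €4 = €160
  Tempe–Reno: 10 × €4 = €40
  Tempe–Utica: 70 × €4 = €280
Total cost = €920.
So Tempe→Utica carries 70 pallets.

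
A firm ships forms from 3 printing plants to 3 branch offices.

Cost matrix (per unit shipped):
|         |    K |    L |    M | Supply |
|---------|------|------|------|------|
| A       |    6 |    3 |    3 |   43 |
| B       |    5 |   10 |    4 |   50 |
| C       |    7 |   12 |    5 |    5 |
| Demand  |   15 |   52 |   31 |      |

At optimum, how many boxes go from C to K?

Optimal shipments:
  A to L: 43 × 3 = 129
  B to K: 15 × 5 = 75
  B to L: 9 × 10 = 90
  B to M: 26 × 4 = 104
  C to M: 5 × 5 = 25
Total cost = 423.
The route C→K is not used.

0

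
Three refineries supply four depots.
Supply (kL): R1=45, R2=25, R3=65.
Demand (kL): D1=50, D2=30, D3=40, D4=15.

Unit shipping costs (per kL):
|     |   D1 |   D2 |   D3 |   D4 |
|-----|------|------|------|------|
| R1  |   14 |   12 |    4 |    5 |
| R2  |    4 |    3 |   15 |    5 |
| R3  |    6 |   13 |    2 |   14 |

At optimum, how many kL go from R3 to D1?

The minimum-cost plan:
  R1→D2: 5 × 12 = 60
  R1→D3: 25 × 4 = 100
  R1→D4: 15 × 5 = 75
  R2→D2: 25 × 3 = 75
  R3→D1: 50 × 6 = 300
  R3→D3: 15 × 2 = 30
Total cost = 640.
So R3→D1 carries 50 kL.

50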